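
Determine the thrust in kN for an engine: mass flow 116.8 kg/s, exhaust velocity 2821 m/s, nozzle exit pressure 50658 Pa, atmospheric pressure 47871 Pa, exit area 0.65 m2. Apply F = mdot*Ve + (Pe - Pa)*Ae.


F = 116.8 * 2821 + (50658 - 47871) * 0.65 = 331304.0 N = 331.3 kN

331.3 kN


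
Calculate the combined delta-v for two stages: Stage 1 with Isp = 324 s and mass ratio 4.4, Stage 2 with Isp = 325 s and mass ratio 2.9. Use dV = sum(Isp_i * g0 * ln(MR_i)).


dV1 = 324 * 9.81 * ln(4.4) = 4709.2 m/s
dV2 = 325 * 9.81 * ln(2.9) = 3394.6 m/s
Total dV = 4709.2 + 3394.6 = 8103.8 m/s ~ 8104 m/s

8104 m/s


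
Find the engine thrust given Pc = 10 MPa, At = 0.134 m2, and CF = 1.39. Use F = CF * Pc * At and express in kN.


F = 1.39 * 10e6 * 0.134 = 1.8626e+06 N = 1862.6 kN

1862.6 kN


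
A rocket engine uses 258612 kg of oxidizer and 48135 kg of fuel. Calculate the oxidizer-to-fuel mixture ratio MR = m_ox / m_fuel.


MR = 258612 / 48135 = 5.37

5.37


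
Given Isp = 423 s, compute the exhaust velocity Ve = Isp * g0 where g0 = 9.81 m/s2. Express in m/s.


Ve = Isp * g0 = 423 * 9.81 = 4149.6 m/s

4149.6 m/s


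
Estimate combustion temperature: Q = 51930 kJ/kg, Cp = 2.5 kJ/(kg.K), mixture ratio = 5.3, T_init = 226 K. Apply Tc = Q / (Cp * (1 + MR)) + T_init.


Tc = 51930 / (2.5 * (1 + 5.3)) + 226 = 3523 K

3523 K


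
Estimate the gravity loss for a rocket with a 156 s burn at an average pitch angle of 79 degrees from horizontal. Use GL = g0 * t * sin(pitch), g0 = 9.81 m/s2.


GL = 9.81 * 156 * sin(79 deg) = 1502 m/s

1502 m/s


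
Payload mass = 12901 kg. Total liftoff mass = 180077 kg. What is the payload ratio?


PR = 12901 / 180077 = 0.0716

0.0716


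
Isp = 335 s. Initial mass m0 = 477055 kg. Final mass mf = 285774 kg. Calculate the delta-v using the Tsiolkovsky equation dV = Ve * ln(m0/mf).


Ve = 335 * 9.81 = 3286.35 m/s
dV = 3286.35 * ln(477055/285774) = 1684 m/s

1684 m/s


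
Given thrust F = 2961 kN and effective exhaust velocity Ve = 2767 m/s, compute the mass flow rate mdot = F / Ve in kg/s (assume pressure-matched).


mdot = F / Ve = 2961000 / 2767 = 1070.1 kg/s

1070.1 kg/s


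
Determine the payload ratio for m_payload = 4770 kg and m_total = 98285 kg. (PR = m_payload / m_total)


PR = 4770 / 98285 = 0.0485

0.0485


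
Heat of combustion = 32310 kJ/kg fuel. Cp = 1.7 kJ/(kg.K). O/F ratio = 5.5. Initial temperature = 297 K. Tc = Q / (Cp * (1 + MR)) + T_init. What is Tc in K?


Tc = 32310 / (1.7 * (1 + 5.5)) + 297 = 3221 K

3221 K


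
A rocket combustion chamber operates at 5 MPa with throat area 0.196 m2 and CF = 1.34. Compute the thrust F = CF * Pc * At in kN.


F = 1.34 * 5e6 * 0.196 = 1.3132e+06 N = 1313.2 kN

1313.2 kN


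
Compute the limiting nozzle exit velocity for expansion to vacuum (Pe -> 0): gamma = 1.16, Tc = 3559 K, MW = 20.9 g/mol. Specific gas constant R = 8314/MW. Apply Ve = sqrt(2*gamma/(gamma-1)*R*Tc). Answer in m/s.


R = 8314 / 20.9 = 397.8 J/(kg.K)
Ve = sqrt(2 * 1.16 / (1.16 - 1) * 397.8 * 3559) = 4531 m/s

4531 m/s


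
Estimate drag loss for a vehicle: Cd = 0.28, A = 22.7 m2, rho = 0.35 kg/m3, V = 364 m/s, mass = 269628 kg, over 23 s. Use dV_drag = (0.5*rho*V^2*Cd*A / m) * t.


D = 0.5 * 0.35 * 364^2 * 0.28 * 22.7 = 147375.3 N
a = 147375.3 / 269628 = 0.5466 m/s2
dV = 0.5466 * 23 = 12.6 m/s

12.6 m/s


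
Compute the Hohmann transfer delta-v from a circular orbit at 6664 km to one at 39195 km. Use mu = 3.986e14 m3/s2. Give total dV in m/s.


V1 = sqrt(mu/r1) = 7733.95 m/s
dV1 = V1*(sqrt(2*r2/(r1+r2)) - 1) = 2377.64 m/s
V2 = sqrt(mu/r2) = 3188.99 m/s
dV2 = V2*(1 - sqrt(2*r1/(r1+r2))) = 1469.8 m/s
Total dV = 3847 m/s

3847 m/s


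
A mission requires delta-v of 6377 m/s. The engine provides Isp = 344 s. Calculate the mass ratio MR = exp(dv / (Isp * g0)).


Ve = 344 * 9.81 = 3374.64 m/s
MR = exp(6377 / 3374.64) = 6.617

6.617


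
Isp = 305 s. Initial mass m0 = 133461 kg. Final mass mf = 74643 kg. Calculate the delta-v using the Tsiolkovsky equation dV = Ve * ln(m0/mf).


Ve = 305 * 9.81 = 2992.05 m/s
dV = 2992.05 * ln(133461/74643) = 1739 m/s

1739 m/s


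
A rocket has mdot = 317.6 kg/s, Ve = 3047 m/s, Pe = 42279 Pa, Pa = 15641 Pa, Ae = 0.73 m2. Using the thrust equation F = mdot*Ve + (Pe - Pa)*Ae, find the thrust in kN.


F = 317.6 * 3047 + (42279 - 15641) * 0.73 = 987173.0 N = 987.2 kN

987.2 kN


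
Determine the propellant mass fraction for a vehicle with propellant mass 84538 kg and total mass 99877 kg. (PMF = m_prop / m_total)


PMF = 84538 / 99877 = 0.846

0.846


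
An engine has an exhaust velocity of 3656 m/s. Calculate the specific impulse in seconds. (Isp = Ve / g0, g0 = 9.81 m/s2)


Isp = Ve / g0 = 3656 / 9.81 = 372.7 s

372.7 s


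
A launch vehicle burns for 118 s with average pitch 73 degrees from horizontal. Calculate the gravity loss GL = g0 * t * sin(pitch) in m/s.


GL = 9.81 * 118 * sin(73 deg) = 1107 m/s

1107 m/s


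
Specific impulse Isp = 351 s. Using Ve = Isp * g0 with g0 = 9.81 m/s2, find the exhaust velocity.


Ve = Isp * g0 = 351 * 9.81 = 3443.3 m/s

3443.3 m/s


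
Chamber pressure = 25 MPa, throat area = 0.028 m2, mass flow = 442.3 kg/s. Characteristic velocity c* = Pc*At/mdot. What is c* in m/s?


c* = 25e6 * 0.028 / 442.3 = 1583 m/s

1583 m/s


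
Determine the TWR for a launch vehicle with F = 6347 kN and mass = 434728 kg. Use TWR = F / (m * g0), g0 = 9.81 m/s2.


TWR = 6347000 / (434728 * 9.81) = 1.49

1.49


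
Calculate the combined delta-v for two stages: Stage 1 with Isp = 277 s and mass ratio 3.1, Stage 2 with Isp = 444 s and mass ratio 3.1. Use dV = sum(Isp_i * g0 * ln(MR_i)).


dV1 = 277 * 9.81 * ln(3.1) = 3074.4 m/s
dV2 = 444 * 9.81 * ln(3.1) = 4928.0 m/s
Total dV = 3074.4 + 4928.0 = 8002.4 m/s ~ 8002 m/s

8002 m/s


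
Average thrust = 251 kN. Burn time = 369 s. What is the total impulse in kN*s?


It = 251 * 369 = 92619 kN*s

92619 kN*s


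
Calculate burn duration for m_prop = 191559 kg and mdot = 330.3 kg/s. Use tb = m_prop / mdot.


tb = 191559 / 330.3 = 580.0 s

580.0 s


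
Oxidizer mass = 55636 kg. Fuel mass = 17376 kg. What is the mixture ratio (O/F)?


MR = 55636 / 17376 = 3.2

3.2


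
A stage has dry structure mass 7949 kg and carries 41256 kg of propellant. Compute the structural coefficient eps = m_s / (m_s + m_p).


eps = 7949 / (7949 + 41256) = 0.1615

0.1615


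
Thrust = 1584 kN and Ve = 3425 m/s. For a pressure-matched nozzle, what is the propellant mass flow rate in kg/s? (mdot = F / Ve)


mdot = F / Ve = 1584000 / 3425 = 462.5 kg/s

462.5 kg/s


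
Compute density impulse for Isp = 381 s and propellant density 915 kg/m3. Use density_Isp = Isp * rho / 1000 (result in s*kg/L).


rho*Isp = 381 * 915 / 1000 = 349 s*kg/L

349 s*kg/L


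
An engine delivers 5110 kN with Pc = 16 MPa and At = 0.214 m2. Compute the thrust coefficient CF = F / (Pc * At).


CF = 5110000 / (16e6 * 0.214) = 1.49

1.49


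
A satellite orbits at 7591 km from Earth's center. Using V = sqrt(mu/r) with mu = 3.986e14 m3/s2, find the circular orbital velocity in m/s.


V = sqrt(3.986e14 / 7591000) = 7246 m/s

7246 m/s


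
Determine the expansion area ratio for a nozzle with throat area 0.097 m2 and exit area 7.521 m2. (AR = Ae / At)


AR = 7.521 / 0.097 = 77.5

77.5


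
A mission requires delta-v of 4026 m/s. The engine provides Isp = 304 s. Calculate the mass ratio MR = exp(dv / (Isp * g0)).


Ve = 304 * 9.81 = 2982.24 m/s
MR = exp(4026 / 2982.24) = 3.857

3.857


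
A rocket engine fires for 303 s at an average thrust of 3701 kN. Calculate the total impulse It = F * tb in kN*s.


It = 3701 * 303 = 1121403 kN*s

1121403 kN*s


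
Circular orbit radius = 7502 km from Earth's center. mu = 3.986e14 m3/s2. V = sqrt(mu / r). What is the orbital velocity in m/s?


V = sqrt(3.986e14 / 7502000) = 7289 m/s

7289 m/s


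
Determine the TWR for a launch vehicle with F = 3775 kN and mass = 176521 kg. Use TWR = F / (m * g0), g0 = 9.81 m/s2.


TWR = 3775000 / (176521 * 9.81) = 2.18

2.18


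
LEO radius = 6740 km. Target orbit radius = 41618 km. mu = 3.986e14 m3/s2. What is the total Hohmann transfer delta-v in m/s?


V1 = sqrt(mu/r1) = 7690.22 m/s
dV1 = V1*(sqrt(2*r2/(r1+r2)) - 1) = 2399.06 m/s
V2 = sqrt(mu/r2) = 3094.77 m/s
dV2 = V2*(1 - sqrt(2*r1/(r1+r2))) = 1460.82 m/s
Total dV = 3860 m/s

3860 m/s


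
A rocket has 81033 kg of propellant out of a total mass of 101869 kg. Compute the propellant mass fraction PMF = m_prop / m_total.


PMF = 81033 / 101869 = 0.795

0.795


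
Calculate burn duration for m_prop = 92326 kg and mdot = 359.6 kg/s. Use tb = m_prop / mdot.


tb = 92326 / 359.6 = 256.7 s

256.7 s


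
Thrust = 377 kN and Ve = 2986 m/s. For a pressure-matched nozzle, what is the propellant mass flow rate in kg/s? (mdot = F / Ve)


mdot = F / Ve = 377000 / 2986 = 126.3 kg/s

126.3 kg/s


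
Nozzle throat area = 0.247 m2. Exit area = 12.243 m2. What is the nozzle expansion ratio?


AR = 12.243 / 0.247 = 49.6

49.6


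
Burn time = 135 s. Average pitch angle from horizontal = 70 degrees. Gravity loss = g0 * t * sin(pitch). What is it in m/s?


GL = 9.81 * 135 * sin(70 deg) = 1244 m/s

1244 m/s


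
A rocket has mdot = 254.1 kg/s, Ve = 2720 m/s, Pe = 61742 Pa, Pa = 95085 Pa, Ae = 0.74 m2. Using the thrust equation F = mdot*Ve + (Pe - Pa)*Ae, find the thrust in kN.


F = 254.1 * 2720 + (61742 - 95085) * 0.74 = 666478.0 N = 666.5 kN

666.5 kN


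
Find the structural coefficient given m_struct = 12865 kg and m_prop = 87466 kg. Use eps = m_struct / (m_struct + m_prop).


eps = 12865 / (12865 + 87466) = 0.1282

0.1282


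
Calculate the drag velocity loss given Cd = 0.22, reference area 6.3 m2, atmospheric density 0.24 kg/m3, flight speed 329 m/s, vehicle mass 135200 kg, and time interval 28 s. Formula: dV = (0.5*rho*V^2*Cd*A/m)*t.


D = 0.5 * 0.24 * 329^2 * 0.22 * 6.3 = 18002.64 N
a = 18002.64 / 135200 = 0.1332 m/s2
dV = 0.1332 * 28 = 3.7 m/s

3.7 m/s


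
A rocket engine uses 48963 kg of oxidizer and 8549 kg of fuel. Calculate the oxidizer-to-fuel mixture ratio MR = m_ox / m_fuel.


MR = 48963 / 8549 = 5.73

5.73


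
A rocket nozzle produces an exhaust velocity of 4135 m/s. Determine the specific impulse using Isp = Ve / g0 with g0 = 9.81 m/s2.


Isp = Ve / g0 = 4135 / 9.81 = 421.5 s

421.5 s


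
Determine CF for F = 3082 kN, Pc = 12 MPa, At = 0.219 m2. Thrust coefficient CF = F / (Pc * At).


CF = 3082000 / (12e6 * 0.219) = 1.17

1.17


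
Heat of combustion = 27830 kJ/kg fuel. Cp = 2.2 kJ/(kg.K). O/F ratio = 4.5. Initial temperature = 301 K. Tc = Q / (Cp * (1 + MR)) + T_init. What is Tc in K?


Tc = 27830 / (2.2 * (1 + 4.5)) + 301 = 2601 K

2601 K


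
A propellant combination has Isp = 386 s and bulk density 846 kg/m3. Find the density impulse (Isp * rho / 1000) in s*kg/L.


rho*Isp = 386 * 846 / 1000 = 327 s*kg/L

327 s*kg/L


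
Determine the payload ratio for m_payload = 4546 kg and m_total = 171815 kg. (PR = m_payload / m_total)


PR = 4546 / 171815 = 0.0265

0.0265


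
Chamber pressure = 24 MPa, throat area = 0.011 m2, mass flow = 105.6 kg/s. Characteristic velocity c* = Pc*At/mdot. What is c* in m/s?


c* = 24e6 * 0.011 / 105.6 = 2500 m/s

2500 m/s


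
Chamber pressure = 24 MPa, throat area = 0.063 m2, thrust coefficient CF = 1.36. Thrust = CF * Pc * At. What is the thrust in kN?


F = 1.36 * 24e6 * 0.063 = 2.0563e+06 N = 2056.3 kN

2056.3 kN


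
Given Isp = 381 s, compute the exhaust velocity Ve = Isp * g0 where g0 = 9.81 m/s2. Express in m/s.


Ve = Isp * g0 = 381 * 9.81 = 3737.6 m/s

3737.6 m/s


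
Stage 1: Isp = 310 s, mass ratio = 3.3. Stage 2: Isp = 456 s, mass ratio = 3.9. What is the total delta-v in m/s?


dV1 = 310 * 9.81 * ln(3.3) = 3630.8 m/s
dV2 = 456 * 9.81 * ln(3.9) = 6088.1 m/s
Total dV = 3630.8 + 6088.1 = 9718.9 m/s ~ 9719 m/s

9719 m/s


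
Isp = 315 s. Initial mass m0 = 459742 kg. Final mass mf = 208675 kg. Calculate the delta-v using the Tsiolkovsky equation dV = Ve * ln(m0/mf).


Ve = 315 * 9.81 = 3090.15 m/s
dV = 3090.15 * ln(459742/208675) = 2441 m/s

2441 m/s


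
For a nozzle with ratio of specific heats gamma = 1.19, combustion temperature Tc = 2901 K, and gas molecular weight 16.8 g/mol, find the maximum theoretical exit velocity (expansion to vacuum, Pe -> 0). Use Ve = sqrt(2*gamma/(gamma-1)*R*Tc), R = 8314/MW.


R = 8314 / 16.8 = 494.88 J/(kg.K)
Ve = sqrt(2 * 1.19 / (1.19 - 1) * 494.88 * 2901) = 4241 m/s

4241 m/s


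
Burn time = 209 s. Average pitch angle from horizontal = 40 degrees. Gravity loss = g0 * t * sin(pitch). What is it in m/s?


GL = 9.81 * 209 * sin(40 deg) = 1318 m/s

1318 m/s


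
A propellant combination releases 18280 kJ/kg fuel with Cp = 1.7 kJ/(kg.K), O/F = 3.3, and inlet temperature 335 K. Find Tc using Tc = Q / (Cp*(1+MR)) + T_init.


Tc = 18280 / (1.7 * (1 + 3.3)) + 335 = 2836 K

2836 K


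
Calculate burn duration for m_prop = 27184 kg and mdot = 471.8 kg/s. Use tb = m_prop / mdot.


tb = 27184 / 471.8 = 57.6 s

57.6 s


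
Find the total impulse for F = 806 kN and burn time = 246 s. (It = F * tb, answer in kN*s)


It = 806 * 246 = 198276 kN*s

198276 kN*s


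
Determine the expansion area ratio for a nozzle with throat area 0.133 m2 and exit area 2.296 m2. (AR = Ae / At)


AR = 2.296 / 0.133 = 17.3

17.3


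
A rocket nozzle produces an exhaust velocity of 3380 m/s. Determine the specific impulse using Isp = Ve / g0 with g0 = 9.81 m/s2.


Isp = Ve / g0 = 3380 / 9.81 = 344.5 s

344.5 s


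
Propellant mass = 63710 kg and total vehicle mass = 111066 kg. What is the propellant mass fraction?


PMF = 63710 / 111066 = 0.574

0.574


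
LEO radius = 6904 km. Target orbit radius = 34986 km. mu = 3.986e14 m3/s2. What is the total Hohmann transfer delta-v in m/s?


V1 = sqrt(mu/r1) = 7598.33 m/s
dV1 = V1*(sqrt(2*r2/(r1+r2)) - 1) = 2221.98 m/s
V2 = sqrt(mu/r2) = 3375.37 m/s
dV2 = V2*(1 - sqrt(2*r1/(r1+r2))) = 1437.47 m/s
Total dV = 3659 m/s

3659 m/s


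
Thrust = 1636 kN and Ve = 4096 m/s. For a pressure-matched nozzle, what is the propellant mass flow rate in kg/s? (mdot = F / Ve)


mdot = F / Ve = 1636000 / 4096 = 399.4 kg/s

399.4 kg/s


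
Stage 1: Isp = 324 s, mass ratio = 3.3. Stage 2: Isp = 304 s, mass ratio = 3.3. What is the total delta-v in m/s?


dV1 = 324 * 9.81 * ln(3.3) = 3794.8 m/s
dV2 = 304 * 9.81 * ln(3.3) = 3560.6 m/s
Total dV = 3794.8 + 3560.6 = 7355.4 m/s ~ 7355 m/s

7355 m/s


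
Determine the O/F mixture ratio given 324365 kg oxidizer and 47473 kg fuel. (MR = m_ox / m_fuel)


MR = 324365 / 47473 = 6.83

6.83


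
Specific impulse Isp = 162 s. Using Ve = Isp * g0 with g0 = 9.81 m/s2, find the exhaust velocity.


Ve = Isp * g0 = 162 * 9.81 = 1589.2 m/s

1589.2 m/s


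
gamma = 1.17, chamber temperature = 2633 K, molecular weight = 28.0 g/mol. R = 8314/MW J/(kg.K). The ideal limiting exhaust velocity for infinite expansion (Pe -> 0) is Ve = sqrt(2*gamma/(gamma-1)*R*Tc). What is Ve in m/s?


R = 8314 / 28.0 = 296.93 J/(kg.K)
Ve = sqrt(2 * 1.17 / (1.17 - 1) * 296.93 * 2633) = 3280 m/s

3280 m/s


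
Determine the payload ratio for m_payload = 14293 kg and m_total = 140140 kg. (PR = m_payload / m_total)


PR = 14293 / 140140 = 0.102

0.102


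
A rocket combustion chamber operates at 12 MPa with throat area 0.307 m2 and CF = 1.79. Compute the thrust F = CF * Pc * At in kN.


F = 1.79 * 12e6 * 0.307 = 6.5944e+06 N = 6594.4 kN

6594.4 kN


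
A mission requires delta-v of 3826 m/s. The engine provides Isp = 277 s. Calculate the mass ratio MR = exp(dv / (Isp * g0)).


Ve = 277 * 9.81 = 2717.37 m/s
MR = exp(3826 / 2717.37) = 4.088

4.088


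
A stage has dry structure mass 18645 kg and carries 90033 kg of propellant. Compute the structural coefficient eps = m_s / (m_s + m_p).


eps = 18645 / (18645 + 90033) = 0.1716

0.1716


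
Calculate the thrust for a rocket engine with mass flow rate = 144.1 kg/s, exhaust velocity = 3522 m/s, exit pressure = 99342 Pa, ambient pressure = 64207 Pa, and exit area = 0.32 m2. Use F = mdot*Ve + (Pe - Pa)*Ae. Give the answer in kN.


F = 144.1 * 3522 + (99342 - 64207) * 0.32 = 518763.0 N = 518.8 kN

518.8 kN


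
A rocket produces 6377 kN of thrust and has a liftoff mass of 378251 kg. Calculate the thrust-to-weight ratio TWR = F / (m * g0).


TWR = 6377000 / (378251 * 9.81) = 1.72

1.72


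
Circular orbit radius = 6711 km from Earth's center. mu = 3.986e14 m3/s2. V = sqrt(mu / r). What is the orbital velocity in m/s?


V = sqrt(3.986e14 / 6711000) = 7707 m/s

7707 m/s


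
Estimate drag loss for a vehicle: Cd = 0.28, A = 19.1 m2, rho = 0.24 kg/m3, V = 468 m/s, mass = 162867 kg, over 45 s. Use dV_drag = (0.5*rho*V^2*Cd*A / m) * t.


D = 0.5 * 0.24 * 468^2 * 0.28 * 19.1 = 140560.84 N
a = 140560.84 / 162867 = 0.863 m/s2
dV = 0.863 * 45 = 38.8 m/s

38.8 m/s


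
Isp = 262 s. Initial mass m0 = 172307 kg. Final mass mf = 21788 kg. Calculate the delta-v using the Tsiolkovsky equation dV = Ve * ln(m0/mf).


Ve = 262 * 9.81 = 2570.22 m/s
dV = 2570.22 * ln(172307/21788) = 5315 m/s

5315 m/s


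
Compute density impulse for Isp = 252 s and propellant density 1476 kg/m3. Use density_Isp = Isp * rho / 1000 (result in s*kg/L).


rho*Isp = 252 * 1476 / 1000 = 372 s*kg/L

372 s*kg/L


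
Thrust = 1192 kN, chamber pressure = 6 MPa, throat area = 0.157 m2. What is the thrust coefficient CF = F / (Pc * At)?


CF = 1192000 / (6e6 * 0.157) = 1.27

1.27


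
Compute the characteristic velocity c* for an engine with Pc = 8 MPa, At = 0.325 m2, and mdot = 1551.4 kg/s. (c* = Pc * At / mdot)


c* = 8e6 * 0.325 / 1551.4 = 1676 m/s

1676 m/s


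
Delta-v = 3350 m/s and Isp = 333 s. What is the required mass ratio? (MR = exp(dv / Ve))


Ve = 333 * 9.81 = 3266.73 m/s
MR = exp(3350 / 3266.73) = 2.788

2.788


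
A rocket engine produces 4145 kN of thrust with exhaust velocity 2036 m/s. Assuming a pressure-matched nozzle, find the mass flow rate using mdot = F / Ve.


mdot = F / Ve = 4145000 / 2036 = 2035.9 kg/s

2035.9 kg/s


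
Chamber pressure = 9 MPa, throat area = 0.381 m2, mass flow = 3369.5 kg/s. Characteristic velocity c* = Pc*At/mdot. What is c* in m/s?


c* = 9e6 * 0.381 / 3369.5 = 1018 m/s

1018 m/s


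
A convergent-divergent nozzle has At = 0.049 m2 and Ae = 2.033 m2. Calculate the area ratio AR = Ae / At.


AR = 2.033 / 0.049 = 41.5

41.5


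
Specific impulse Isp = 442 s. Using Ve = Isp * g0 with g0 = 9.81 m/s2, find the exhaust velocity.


Ve = Isp * g0 = 442 * 9.81 = 4336.0 m/s

4336.0 m/s


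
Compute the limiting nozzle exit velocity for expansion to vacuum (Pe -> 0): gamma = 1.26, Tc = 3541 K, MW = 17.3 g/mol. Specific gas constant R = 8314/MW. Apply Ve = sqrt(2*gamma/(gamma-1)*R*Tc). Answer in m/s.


R = 8314 / 17.3 = 480.58 J/(kg.K)
Ve = sqrt(2 * 1.26 / (1.26 - 1) * 480.58 * 3541) = 4061 m/s

4061 m/s


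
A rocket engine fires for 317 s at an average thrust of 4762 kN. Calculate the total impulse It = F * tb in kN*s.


It = 4762 * 317 = 1509554 kN*s

1509554 kN*s


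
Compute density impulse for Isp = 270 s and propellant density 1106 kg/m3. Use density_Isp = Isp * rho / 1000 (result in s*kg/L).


rho*Isp = 270 * 1106 / 1000 = 299 s*kg/L

299 s*kg/L


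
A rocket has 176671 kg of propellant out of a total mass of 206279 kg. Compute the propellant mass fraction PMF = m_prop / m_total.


PMF = 176671 / 206279 = 0.856

0.856


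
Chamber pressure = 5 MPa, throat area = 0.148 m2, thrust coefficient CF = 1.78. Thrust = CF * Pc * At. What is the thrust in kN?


F = 1.78 * 5e6 * 0.148 = 1.3172e+06 N = 1317.2 kN

1317.2 kN


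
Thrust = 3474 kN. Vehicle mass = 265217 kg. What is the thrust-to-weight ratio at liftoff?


TWR = 3474000 / (265217 * 9.81) = 1.34

1.34


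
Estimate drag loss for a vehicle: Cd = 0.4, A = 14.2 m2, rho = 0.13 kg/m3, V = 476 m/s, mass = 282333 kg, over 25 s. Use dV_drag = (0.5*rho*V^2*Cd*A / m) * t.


D = 0.5 * 0.13 * 476^2 * 0.4 * 14.2 = 83651.86 N
a = 83651.86 / 282333 = 0.2963 m/s2
dV = 0.2963 * 25 = 7.4 m/s

7.4 m/s


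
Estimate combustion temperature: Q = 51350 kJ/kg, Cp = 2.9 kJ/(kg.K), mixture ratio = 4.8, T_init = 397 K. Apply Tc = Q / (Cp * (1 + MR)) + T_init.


Tc = 51350 / (2.9 * (1 + 4.8)) + 397 = 3450 K

3450 K


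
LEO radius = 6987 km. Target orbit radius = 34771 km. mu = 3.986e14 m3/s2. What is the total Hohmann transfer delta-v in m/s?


V1 = sqrt(mu/r1) = 7553.07 m/s
dV1 = V1*(sqrt(2*r2/(r1+r2)) - 1) = 2194.07 m/s
V2 = sqrt(mu/r2) = 3385.79 m/s
dV2 = V2*(1 - sqrt(2*r1/(r1+r2))) = 1427.17 m/s
Total dV = 3621 m/s

3621 m/s


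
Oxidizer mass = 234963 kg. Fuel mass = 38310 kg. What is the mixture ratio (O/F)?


MR = 234963 / 38310 = 6.13

6.13


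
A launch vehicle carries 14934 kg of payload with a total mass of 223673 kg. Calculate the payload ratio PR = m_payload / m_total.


PR = 14934 / 223673 = 0.0668

0.0668


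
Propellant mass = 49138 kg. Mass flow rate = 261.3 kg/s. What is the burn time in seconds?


tb = 49138 / 261.3 = 188.1 s

188.1 s


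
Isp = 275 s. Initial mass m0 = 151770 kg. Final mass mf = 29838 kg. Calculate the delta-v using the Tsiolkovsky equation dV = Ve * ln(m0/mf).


Ve = 275 * 9.81 = 2697.75 m/s
dV = 2697.75 * ln(151770/29838) = 4388 m/s

4388 m/s


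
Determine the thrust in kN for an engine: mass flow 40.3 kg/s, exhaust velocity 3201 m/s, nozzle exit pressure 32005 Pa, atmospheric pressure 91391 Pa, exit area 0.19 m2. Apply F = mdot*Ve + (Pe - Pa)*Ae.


F = 40.3 * 3201 + (32005 - 91391) * 0.19 = 117717.0 N = 117.7 kN

117.7 kN


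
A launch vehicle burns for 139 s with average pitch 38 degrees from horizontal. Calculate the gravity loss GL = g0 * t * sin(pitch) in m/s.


GL = 9.81 * 139 * sin(38 deg) = 840 m/s

840 m/s


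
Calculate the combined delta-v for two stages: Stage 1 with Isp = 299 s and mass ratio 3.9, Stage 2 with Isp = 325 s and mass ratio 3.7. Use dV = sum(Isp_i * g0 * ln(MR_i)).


dV1 = 299 * 9.81 * ln(3.9) = 3992.0 m/s
dV2 = 325 * 9.81 * ln(3.7) = 4171.3 m/s
Total dV = 3992.0 + 4171.3 = 8163.3 m/s ~ 8163 m/s

8163 m/s


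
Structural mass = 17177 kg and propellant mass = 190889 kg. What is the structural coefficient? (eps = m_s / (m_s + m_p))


eps = 17177 / (17177 + 190889) = 0.0826

0.0826


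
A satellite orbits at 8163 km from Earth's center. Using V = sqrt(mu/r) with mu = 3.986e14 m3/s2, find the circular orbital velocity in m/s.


V = sqrt(3.986e14 / 8163000) = 6988 m/s

6988 m/s


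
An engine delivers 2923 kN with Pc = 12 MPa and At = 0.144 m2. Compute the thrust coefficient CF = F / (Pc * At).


CF = 2923000 / (12e6 * 0.144) = 1.69

1.69


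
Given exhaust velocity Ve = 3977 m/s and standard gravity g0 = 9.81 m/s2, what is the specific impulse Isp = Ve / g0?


Isp = Ve / g0 = 3977 / 9.81 = 405.4 s

405.4 s


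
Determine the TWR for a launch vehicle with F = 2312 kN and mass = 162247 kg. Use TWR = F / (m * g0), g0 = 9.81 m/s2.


TWR = 2312000 / (162247 * 9.81) = 1.45

1.45


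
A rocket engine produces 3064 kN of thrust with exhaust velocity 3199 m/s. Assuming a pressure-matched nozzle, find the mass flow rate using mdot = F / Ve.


mdot = F / Ve = 3064000 / 3199 = 957.8 kg/s

957.8 kg/s


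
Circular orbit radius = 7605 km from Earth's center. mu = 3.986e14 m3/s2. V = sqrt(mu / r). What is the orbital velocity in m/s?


V = sqrt(3.986e14 / 7605000) = 7240 m/s

7240 m/s


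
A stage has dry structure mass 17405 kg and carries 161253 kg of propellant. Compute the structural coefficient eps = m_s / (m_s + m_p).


eps = 17405 / (17405 + 161253) = 0.0974

0.0974


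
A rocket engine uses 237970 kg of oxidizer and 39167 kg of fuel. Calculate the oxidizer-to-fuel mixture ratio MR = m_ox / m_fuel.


MR = 237970 / 39167 = 6.08

6.08


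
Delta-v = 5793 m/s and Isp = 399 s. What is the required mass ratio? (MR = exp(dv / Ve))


Ve = 399 * 9.81 = 3914.19 m/s
MR = exp(5793 / 3914.19) = 4.393

4.393


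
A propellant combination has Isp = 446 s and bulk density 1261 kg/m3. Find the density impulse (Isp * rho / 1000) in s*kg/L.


rho*Isp = 446 * 1261 / 1000 = 562 s*kg/L

562 s*kg/L


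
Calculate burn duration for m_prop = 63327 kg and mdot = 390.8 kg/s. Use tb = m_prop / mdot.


tb = 63327 / 390.8 = 162.0 s

162.0 s


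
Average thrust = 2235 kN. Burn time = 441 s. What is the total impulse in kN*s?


It = 2235 * 441 = 985635 kN*s

985635 kN*s


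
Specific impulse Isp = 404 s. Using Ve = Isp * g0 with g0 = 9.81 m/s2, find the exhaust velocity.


Ve = Isp * g0 = 404 * 9.81 = 3963.2 m/s

3963.2 m/s


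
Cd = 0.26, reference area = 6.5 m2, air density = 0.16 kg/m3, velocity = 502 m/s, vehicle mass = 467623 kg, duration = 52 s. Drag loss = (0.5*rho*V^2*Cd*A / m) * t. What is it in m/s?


D = 0.5 * 0.16 * 502^2 * 0.26 * 6.5 = 34070.94 N
a = 34070.94 / 467623 = 0.0729 m/s2
dV = 0.0729 * 52 = 3.8 m/s

3.8 m/s


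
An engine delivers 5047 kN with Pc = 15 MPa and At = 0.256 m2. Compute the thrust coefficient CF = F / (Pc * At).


CF = 5047000 / (15e6 * 0.256) = 1.31

1.31


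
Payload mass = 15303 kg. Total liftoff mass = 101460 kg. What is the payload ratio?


PR = 15303 / 101460 = 0.1508

0.1508


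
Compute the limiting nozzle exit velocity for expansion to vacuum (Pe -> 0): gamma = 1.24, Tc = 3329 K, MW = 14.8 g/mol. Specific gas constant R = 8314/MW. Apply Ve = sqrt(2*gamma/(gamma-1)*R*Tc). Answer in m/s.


R = 8314 / 14.8 = 561.76 J/(kg.K)
Ve = sqrt(2 * 1.24 / (1.24 - 1) * 561.76 * 3329) = 4396 m/s

4396 m/s


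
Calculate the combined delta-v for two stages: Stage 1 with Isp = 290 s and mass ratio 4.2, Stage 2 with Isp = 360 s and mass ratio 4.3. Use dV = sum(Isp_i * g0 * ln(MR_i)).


dV1 = 290 * 9.81 * ln(4.2) = 4082.7 m/s
dV2 = 360 * 9.81 * ln(4.3) = 5151.2 m/s
Total dV = 4082.7 + 5151.2 = 9233.9 m/s ~ 9234 m/s

9234 m/s


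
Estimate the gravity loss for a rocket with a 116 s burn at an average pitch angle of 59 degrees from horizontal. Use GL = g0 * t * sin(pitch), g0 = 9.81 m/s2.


GL = 9.81 * 116 * sin(59 deg) = 975 m/s

975 m/s


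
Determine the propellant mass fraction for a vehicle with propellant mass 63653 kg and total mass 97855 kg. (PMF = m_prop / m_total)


PMF = 63653 / 97855 = 0.65

0.65


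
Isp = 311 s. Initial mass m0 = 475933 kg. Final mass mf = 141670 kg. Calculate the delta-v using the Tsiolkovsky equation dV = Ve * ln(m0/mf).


Ve = 311 * 9.81 = 3050.91 m/s
dV = 3050.91 * ln(475933/141670) = 3697 m/s

3697 m/s


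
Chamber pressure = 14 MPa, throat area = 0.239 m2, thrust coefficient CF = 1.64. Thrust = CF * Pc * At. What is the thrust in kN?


F = 1.64 * 14e6 * 0.239 = 5.4874e+06 N = 5487.4 kN

5487.4 kN


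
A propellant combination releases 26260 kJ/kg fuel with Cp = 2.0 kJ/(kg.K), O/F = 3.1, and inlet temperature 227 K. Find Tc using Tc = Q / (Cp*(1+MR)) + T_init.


Tc = 26260 / (2.0 * (1 + 3.1)) + 227 = 3429 K

3429 K


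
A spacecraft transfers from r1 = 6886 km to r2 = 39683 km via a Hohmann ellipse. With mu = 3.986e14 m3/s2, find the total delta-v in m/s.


V1 = sqrt(mu/r1) = 7608.26 m/s
dV1 = V1*(sqrt(2*r2/(r1+r2)) - 1) = 2324.14 m/s
V2 = sqrt(mu/r2) = 3169.32 m/s
dV2 = V2*(1 - sqrt(2*r1/(r1+r2))) = 1445.8 m/s
Total dV = 3770 m/s

3770 m/s


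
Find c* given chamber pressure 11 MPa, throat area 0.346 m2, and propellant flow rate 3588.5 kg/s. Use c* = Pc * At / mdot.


c* = 11e6 * 0.346 / 3588.5 = 1061 m/s

1061 m/s


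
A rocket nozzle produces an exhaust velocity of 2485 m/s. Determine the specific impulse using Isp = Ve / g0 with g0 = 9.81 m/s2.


Isp = Ve / g0 = 2485 / 9.81 = 253.3 s

253.3 s


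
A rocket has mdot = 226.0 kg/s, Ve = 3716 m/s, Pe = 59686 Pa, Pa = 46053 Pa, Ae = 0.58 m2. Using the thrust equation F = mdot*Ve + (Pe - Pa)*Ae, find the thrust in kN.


F = 226.0 * 3716 + (59686 - 46053) * 0.58 = 847723.0 N = 847.7 kN

847.7 kN


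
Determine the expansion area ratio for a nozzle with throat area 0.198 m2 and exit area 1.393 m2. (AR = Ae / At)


AR = 1.393 / 0.198 = 7.0

7.0


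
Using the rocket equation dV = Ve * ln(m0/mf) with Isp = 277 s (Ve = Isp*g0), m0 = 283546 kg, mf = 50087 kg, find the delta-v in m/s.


Ve = 277 * 9.81 = 2717.37 m/s
dV = 2717.37 * ln(283546/50087) = 4711 m/s

4711 m/s


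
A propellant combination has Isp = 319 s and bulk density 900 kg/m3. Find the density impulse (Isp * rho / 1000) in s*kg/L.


rho*Isp = 319 * 900 / 1000 = 287 s*kg/L

287 s*kg/L


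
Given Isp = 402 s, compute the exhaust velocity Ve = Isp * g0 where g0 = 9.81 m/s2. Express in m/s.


Ve = Isp * g0 = 402 * 9.81 = 3943.6 m/s

3943.6 m/s


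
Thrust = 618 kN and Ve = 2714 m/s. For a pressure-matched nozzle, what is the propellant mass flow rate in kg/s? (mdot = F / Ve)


mdot = F / Ve = 618000 / 2714 = 227.7 kg/s

227.7 kg/s


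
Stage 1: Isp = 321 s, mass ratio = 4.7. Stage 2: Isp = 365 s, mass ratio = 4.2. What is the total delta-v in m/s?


dV1 = 321 * 9.81 * ln(4.7) = 4873.3 m/s
dV2 = 365 * 9.81 * ln(4.2) = 5138.5 m/s
Total dV = 4873.3 + 5138.5 = 10011.8 m/s ~ 10012 m/s

10012 m/s


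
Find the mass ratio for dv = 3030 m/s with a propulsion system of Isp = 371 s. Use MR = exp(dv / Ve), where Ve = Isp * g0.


Ve = 371 * 9.81 = 3639.51 m/s
MR = exp(3030 / 3639.51) = 2.299

2.299


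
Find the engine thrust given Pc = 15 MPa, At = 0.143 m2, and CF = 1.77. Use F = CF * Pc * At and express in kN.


F = 1.77 * 15e6 * 0.143 = 3.7966e+06 N = 3796.6 kN

3796.6 kN


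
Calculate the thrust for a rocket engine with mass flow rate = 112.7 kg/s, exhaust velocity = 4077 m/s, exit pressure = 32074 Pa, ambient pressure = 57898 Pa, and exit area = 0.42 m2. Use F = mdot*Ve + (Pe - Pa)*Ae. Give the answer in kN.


F = 112.7 * 4077 + (32074 - 57898) * 0.42 = 448632.0 N = 448.6 kN

448.6 kN


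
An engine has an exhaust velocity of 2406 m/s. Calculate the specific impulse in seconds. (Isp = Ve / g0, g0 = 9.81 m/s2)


Isp = Ve / g0 = 2406 / 9.81 = 245.3 s

245.3 s


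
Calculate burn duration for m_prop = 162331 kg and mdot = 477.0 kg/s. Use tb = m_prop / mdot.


tb = 162331 / 477.0 = 340.3 s

340.3 s


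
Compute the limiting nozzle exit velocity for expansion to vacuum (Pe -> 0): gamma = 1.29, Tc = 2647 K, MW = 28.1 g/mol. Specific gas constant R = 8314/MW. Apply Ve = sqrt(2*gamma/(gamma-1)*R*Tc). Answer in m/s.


R = 8314 / 28.1 = 295.87 J/(kg.K)
Ve = sqrt(2 * 1.29 / (1.29 - 1) * 295.87 * 2647) = 2640 m/s

2640 m/s


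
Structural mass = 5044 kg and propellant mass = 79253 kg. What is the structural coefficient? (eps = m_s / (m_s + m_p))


eps = 5044 / (5044 + 79253) = 0.0598

0.0598


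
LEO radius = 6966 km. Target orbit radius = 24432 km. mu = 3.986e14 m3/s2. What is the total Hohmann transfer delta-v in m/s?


V1 = sqrt(mu/r1) = 7564.44 m/s
dV1 = V1*(sqrt(2*r2/(r1+r2)) - 1) = 1872.26 m/s
V2 = sqrt(mu/r2) = 4039.14 m/s
dV2 = V2*(1 - sqrt(2*r1/(r1+r2))) = 1348.57 m/s
Total dV = 3221 m/s

3221 m/s


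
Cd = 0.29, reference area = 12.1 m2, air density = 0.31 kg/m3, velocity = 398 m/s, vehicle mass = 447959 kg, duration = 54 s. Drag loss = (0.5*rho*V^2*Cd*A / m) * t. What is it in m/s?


D = 0.5 * 0.31 * 398^2 * 0.29 * 12.1 = 86155.14 N
a = 86155.14 / 447959 = 0.1923 m/s2
dV = 0.1923 * 54 = 10.4 m/s

10.4 m/s


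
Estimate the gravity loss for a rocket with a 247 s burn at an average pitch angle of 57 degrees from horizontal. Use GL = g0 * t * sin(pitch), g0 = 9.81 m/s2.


GL = 9.81 * 247 * sin(57 deg) = 2032 m/s

2032 m/s


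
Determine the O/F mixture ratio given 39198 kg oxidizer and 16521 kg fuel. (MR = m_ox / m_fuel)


MR = 39198 / 16521 = 2.37

2.37


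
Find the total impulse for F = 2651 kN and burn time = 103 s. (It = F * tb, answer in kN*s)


It = 2651 * 103 = 273053 kN*s

273053 kN*s


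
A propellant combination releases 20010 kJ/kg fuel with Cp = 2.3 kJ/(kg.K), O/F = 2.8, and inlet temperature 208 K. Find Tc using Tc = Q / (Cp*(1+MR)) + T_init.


Tc = 20010 / (2.3 * (1 + 2.8)) + 208 = 2497 K

2497 K


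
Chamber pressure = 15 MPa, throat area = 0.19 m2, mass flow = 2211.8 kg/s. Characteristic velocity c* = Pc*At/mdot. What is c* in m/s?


c* = 15e6 * 0.19 / 2211.8 = 1289 m/s

1289 m/s


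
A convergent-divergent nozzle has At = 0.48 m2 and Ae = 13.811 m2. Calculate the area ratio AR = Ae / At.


AR = 13.811 / 0.48 = 28.8

28.8


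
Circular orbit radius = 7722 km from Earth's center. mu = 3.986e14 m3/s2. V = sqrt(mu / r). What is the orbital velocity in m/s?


V = sqrt(3.986e14 / 7722000) = 7185 m/s

7185 m/s


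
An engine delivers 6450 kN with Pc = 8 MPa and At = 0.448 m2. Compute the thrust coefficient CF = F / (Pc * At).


CF = 6450000 / (8e6 * 0.448) = 1.8

1.8


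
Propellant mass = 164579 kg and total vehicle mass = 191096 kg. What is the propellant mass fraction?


PMF = 164579 / 191096 = 0.861

0.861


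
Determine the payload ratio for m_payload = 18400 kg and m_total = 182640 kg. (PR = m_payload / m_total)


PR = 18400 / 182640 = 0.1007

0.1007


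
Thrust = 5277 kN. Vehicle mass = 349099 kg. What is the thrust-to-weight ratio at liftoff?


TWR = 5277000 / (349099 * 9.81) = 1.54

1.54


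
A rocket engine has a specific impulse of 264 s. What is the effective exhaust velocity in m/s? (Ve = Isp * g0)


Ve = Isp * g0 = 264 * 9.81 = 2589.8 m/s

2589.8 m/s


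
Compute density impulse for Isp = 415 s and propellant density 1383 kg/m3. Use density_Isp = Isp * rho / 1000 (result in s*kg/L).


rho*Isp = 415 * 1383 / 1000 = 574 s*kg/L

574 s*kg/L


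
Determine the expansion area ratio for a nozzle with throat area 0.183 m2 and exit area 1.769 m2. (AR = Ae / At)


AR = 1.769 / 0.183 = 9.7

9.7


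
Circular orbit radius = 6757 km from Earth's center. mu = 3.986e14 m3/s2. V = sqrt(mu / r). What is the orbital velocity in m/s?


V = sqrt(3.986e14 / 6757000) = 7681 m/s

7681 m/s


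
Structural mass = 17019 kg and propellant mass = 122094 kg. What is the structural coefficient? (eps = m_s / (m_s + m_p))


eps = 17019 / (17019 + 122094) = 0.1223

0.1223


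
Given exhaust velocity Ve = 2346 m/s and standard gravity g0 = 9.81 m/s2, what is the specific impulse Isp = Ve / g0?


Isp = Ve / g0 = 2346 / 9.81 = 239.1 s

239.1 s


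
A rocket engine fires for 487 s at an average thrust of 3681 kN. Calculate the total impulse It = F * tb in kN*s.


It = 3681 * 487 = 1792647 kN*s

1792647 kN*s


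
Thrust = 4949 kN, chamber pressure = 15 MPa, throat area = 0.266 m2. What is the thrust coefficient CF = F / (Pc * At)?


CF = 4949000 / (15e6 * 0.266) = 1.24

1.24


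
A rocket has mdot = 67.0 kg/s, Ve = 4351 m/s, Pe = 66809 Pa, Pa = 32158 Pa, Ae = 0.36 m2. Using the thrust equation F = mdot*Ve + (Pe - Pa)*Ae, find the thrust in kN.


F = 67.0 * 4351 + (66809 - 32158) * 0.36 = 303991.0 N = 304.0 kN

304.0 kN


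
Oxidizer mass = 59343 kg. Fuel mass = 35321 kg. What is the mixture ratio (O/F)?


MR = 59343 / 35321 = 1.68

1.68


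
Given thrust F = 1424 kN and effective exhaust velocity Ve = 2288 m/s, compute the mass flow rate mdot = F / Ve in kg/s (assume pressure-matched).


mdot = F / Ve = 1424000 / 2288 = 622.4 kg/s

622.4 kg/s


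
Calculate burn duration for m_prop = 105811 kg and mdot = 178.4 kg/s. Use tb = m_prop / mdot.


tb = 105811 / 178.4 = 593.1 s

593.1 s


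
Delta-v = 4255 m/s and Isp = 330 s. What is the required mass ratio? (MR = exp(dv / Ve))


Ve = 330 * 9.81 = 3237.3 m/s
MR = exp(4255 / 3237.3) = 3.722

3.722


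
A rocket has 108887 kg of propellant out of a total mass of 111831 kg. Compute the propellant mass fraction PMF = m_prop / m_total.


PMF = 108887 / 111831 = 0.974

0.974


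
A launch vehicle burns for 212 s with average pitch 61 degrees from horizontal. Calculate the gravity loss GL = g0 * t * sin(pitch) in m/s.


GL = 9.81 * 212 * sin(61 deg) = 1819 m/s

1819 m/s


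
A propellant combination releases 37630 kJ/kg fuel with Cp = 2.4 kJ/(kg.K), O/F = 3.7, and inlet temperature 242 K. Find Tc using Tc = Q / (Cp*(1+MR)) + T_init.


Tc = 37630 / (2.4 * (1 + 3.7)) + 242 = 3578 K

3578 K


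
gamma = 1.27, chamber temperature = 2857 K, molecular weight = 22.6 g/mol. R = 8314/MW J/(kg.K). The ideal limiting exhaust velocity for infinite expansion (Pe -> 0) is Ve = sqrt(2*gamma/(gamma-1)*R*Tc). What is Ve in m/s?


R = 8314 / 22.6 = 367.88 J/(kg.K)
Ve = sqrt(2 * 1.27 / (1.27 - 1) * 367.88 * 2857) = 3144 m/s

3144 m/s


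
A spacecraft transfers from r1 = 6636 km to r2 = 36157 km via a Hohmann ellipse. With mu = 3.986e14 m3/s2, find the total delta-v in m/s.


V1 = sqrt(mu/r1) = 7750.25 m/s
dV1 = V1*(sqrt(2*r2/(r1+r2)) - 1) = 2324.64 m/s
V2 = sqrt(mu/r2) = 3320.26 m/s
dV2 = V2*(1 - sqrt(2*r1/(r1+r2))) = 1471.19 m/s
Total dV = 3796 m/s

3796 m/s


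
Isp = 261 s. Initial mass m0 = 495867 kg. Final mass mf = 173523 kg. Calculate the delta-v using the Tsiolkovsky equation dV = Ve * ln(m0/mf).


Ve = 261 * 9.81 = 2560.41 m/s
dV = 2560.41 * ln(495867/173523) = 2688 m/s

2688 m/s


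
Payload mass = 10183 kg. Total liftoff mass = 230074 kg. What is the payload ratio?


PR = 10183 / 230074 = 0.0443

0.0443


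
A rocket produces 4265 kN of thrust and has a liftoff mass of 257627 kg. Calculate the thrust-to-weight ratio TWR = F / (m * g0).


TWR = 4265000 / (257627 * 9.81) = 1.69

1.69


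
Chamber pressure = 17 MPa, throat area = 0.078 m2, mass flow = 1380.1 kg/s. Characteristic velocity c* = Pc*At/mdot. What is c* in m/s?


c* = 17e6 * 0.078 / 1380.1 = 961 m/s

961 m/s


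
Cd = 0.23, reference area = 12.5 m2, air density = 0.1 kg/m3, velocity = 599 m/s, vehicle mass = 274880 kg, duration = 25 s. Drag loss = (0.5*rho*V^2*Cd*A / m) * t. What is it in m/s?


D = 0.5 * 0.1 * 599^2 * 0.23 * 12.5 = 51577.64 N
a = 51577.64 / 274880 = 0.1876 m/s2
dV = 0.1876 * 25 = 4.7 m/s

4.7 m/s


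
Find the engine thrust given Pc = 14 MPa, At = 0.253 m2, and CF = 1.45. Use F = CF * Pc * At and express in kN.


F = 1.45 * 14e6 * 0.253 = 5.1359e+06 N = 5135.9 kN

5135.9 kN


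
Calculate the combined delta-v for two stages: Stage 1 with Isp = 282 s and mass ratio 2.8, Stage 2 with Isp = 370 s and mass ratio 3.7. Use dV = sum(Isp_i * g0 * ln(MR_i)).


dV1 = 282 * 9.81 * ln(2.8) = 2848.4 m/s
dV2 = 370 * 9.81 * ln(3.7) = 4748.9 m/s
Total dV = 2848.4 + 4748.9 = 7597.3 m/s ~ 7597 m/s

7597 m/s


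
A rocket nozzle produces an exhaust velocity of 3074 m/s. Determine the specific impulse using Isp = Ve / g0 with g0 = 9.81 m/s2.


Isp = Ve / g0 = 3074 / 9.81 = 313.4 s

313.4 s


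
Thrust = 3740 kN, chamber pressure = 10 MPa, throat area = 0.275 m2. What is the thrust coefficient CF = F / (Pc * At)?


CF = 3740000 / (10e6 * 0.275) = 1.36

1.36


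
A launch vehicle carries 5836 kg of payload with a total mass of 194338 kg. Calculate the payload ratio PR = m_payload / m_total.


PR = 5836 / 194338 = 0.03

0.03


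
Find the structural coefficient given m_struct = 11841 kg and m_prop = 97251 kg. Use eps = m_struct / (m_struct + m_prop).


eps = 11841 / (11841 + 97251) = 0.1085

0.1085


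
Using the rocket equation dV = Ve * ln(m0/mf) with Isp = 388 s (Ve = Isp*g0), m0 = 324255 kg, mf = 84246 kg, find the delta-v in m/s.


Ve = 388 * 9.81 = 3806.28 m/s
dV = 3806.28 * ln(324255/84246) = 5130 m/s

5130 m/s


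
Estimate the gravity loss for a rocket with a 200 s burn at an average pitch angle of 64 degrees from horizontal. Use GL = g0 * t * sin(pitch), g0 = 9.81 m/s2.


GL = 9.81 * 200 * sin(64 deg) = 1763 m/s

1763 m/s
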